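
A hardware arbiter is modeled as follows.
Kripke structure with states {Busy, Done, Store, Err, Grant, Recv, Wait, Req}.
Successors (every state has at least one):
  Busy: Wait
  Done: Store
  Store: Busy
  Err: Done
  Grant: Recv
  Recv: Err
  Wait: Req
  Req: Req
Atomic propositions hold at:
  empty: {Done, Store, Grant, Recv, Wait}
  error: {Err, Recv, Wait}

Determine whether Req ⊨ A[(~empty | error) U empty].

No

Sat(~empty) = {Busy, Err, Req}
Sat(~empty | error) = {Busy, Err, Recv, Wait, Req}
A[(~empty | error) U empty]: least fixpoint, start Z0 = Sat(empty) = {Done, Store, Grant, Recv, Wait}, add states in Sat(~empty | error) with every successor in Z. Z1 = {Busy, Done, Store, Err, Grant, Recv, Wait}; fixed.
Sat(A[(~empty | error) U empty]) = {Busy, Done, Store, Err, Grant, Recv, Wait}
Req ∉ Sat(A[(~empty | error) U empty]) = {Busy, Done, Store, Err, Grant, Recv, Wait}, so the formula does not hold at Req.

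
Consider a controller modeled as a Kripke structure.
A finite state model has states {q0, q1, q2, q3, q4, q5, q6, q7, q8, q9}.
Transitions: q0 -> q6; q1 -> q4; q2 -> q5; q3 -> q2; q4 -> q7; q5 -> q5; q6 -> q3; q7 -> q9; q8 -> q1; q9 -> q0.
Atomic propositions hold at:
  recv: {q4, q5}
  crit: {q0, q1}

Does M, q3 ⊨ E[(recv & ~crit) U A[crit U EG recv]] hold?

Sat(~crit) = {q2, q3, q4, q5, q6, q7, q8, q9}
Sat(recv & ~crit) = {q4, q5}
EG recv: greatest fixpoint, start Z0 = {q4, q5}, keep only states in Sat with some successor in Z. Z1 = {q5}; fixed.
Sat(EG recv) = {q5}
A[crit U EG recv]: least fixpoint, start Z0 = Sat(EG recv) = {q5}, add states in Sat(crit) with every successor in Z. Already a fixed point.
Sat(A[crit U EG recv]) = {q5}
E[(recv & ~crit) U A[crit U EG recv]]: least fixpoint, start Z0 = Sat(A[crit U EG recv]) = {q5}, add states in Sat(recv & ~crit) with some successor in Z. Already a fixed point.
Sat(E[(recv & ~crit) U A[crit U EG recv]]) = {q5}
q3 ∉ Sat(E[(recv & ~crit) U A[crit U EG recv]]) = {q5}, so the formula does not hold at q3.

No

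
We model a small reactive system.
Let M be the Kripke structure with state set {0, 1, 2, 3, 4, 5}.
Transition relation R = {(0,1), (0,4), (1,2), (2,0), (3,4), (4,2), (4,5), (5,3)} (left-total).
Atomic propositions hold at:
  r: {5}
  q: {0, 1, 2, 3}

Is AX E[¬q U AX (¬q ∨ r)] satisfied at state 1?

No

Sat(¬q) = {4, 5}
Sat(¬q ∨ r) = {4, 5}
Sat(AX (¬q ∨ r)) = {s : every successor in {4, 5}} = {3}
E[¬q U AX (¬q ∨ r)]: least fixpoint, start Z0 = Sat(AX (¬q ∨ r)) = {3}, add states in Sat(¬q) with some successor in Z. Z1 = {3, 5}; Z2 = {3, 4, 5}; fixed.
Sat(E[¬q U AX (¬q ∨ r)]) = {3, 4, 5}
Sat(AX E[¬q U AX (¬q ∨ r)]) = {s : every successor in {3, 4, 5}} = {3, 5}
1 ∉ Sat(AX E[¬q U AX (¬q ∨ r)]) = {3, 5}, so the formula does not hold at 1.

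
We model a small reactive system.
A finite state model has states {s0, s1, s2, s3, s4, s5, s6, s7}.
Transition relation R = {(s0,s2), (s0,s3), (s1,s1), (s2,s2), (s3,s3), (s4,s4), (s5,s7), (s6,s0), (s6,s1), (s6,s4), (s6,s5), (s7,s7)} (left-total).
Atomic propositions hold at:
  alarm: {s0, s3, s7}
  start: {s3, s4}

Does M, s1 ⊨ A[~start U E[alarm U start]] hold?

Sat(~start) = {s0, s1, s2, s5, s6, s7}
E[alarm U start]: least fixpoint, start Z0 = Sat(start) = {s3, s4}, add states in Sat(alarm) with some successor in Z. Z1 = {s0, s3, s4}; fixed.
Sat(E[alarm U start]) = {s0, s3, s4}
A[~start U E[alarm U start]]: least fixpoint, start Z0 = Sat(E[alarm U start]) = {s0, s3, s4}, add states in Sat(~start) with every successor in Z. Already a fixed point.
Sat(A[~start U E[alarm U start]]) = {s0, s3, s4}
s1 ∉ Sat(A[~start U E[alarm U start]]) = {s0, s3, s4}, so the formula does not hold at s1.

No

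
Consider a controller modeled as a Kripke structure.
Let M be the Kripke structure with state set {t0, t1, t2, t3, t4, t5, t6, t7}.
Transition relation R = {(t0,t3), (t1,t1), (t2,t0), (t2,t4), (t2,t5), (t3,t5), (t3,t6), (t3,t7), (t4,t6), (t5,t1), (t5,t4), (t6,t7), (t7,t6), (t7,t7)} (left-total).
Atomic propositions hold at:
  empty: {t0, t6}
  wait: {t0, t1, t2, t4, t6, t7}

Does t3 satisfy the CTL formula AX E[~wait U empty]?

Sat(~wait) = {t3, t5}
E[~wait U empty]: least fixpoint, start Z0 = Sat(empty) = {t0, t6}, add states in Sat(~wait) with some successor in Z. Z1 = {t0, t3, t6}; fixed.
Sat(E[~wait U empty]) = {t0, t3, t6}
Sat(AX E[~wait U empty]) = {s : every successor in {t0, t3, t6}} = {t0, t4}
t3 ∉ Sat(AX E[~wait U empty]) = {t0, t4}, so the formula does not hold at t3.

No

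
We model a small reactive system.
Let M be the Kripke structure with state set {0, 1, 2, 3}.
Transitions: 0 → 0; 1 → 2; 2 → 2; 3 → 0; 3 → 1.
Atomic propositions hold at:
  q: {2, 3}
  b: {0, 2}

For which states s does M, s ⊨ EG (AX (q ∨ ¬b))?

{1, 2}

Sat(¬b) = {1, 3}
Sat(q ∨ ¬b) = {1, 2, 3}
Sat(AX (q ∨ ¬b)) = {s : every successor in {1, 2, 3}} = {1, 2}
EG (AX (q ∨ ¬b)): greatest fixpoint, start Z0 = {1, 2}, keep only states in Sat with some successor in Z. Already a fixed point.
Sat(EG (AX (q ∨ ¬b))) = {1, 2}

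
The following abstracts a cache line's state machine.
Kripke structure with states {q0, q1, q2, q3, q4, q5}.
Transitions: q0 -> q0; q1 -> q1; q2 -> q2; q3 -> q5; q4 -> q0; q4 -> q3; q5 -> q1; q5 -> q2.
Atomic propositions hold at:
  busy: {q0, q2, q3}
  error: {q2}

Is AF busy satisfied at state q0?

AF busy: least fixpoint, start Z0 = {q0, q2, q3}, add states with every successor in Z. Z1 = {q0, q2, q3, q4}; fixed.
Sat(AF busy) = {q0, q2, q3, q4}
q0 ∈ Sat(AF busy) = {q0, q2, q3, q4}, so the formula holds at q0.

Yes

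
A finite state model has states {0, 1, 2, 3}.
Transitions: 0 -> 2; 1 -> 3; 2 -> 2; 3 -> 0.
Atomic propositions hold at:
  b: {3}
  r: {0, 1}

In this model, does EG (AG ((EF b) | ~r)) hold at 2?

Yes

EF b: least fixpoint, start Z0 = {3}, add states with some successor in Z. Z1 = {1, 3}; fixed.
Sat(EF b) = {1, 3}
Sat(~r) = {2, 3}
Sat((EF b) | ~r) = {1, 2, 3}
AG ((EF b) | ~r): greatest fixpoint, start Z0 = {1, 2, 3}, keep only states in Sat with every successor in Z. Z1 = {1, 2}; Z2 = {2}; fixed.
Sat(AG ((EF b) | ~r)) = {2}
EG (AG ((EF b) | ~r)): greatest fixpoint, start Z0 = {2}, keep only states in Sat with some successor in Z. Already a fixed point.
Sat(EG (AG ((EF b) | ~r))) = {2}
2 ∈ Sat(EG (AG ((EF b) | ~r))) = {2}, so the formula holds at 2.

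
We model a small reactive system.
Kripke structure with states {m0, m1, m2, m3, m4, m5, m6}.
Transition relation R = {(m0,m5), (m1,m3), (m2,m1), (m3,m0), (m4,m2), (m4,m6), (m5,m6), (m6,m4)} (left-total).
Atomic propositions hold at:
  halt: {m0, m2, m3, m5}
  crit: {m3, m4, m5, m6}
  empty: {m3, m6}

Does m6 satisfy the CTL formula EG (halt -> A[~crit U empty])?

Yes

Sat(~crit) = {m0, m1, m2}
A[~crit U empty]: least fixpoint, start Z0 = Sat(empty) = {m3, m6}, add states in Sat(~crit) with every successor in Z. Z1 = {m1, m3, m6}; Z2 = {m1, m2, m3, m6}; fixed.
Sat(A[~crit U empty]) = {m1, m2, m3, m6}
Sat(halt -> A[~crit U empty]) = {m1, m2, m3, m4, m6}
EG (halt -> A[~crit U empty]): greatest fixpoint, start Z0 = {m1, m2, m3, m4, m6}, keep only states in Sat with some successor in Z. Z1 = {m1, m2, m4, m6}; Z2 = {m2, m4, m6}; Z3 = {m4, m6}; fixed.
Sat(EG (halt -> A[~crit U empty])) = {m4, m6}
m6 ∈ Sat(EG (halt -> A[~crit U empty])) = {m4, m6}, so the formula holds at m6.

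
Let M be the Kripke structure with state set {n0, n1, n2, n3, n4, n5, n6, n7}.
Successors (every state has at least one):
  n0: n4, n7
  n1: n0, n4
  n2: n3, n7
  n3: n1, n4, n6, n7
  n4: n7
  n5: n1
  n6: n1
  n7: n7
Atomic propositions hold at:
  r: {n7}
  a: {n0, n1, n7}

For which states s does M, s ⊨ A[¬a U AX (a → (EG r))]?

{n0, n2, n4, n7}

Sat(¬a) = {n2, n3, n4, n5, n6}
EG r: greatest fixpoint, start Z0 = {n7}, keep only states in Sat with some successor in Z. Already a fixed point.
Sat(EG r) = {n7}
Sat(a → (EG r)) = {n2, n3, n4, n5, n6, n7}
Sat(AX (a → (EG r))) = {s : every successor in {n2, n3, n4, n5, n6, n7}} = {n0, n2, n4, n7}
A[¬a U AX (a → (EG r))]: least fixpoint, start Z0 = Sat(AX (a → (EG r))) = {n0, n2, n4, n7}, add states in Sat(¬a) with every successor in Z. Already a fixed point.
Sat(A[¬a U AX (a → (EG r))]) = {n0, n2, n4, n7}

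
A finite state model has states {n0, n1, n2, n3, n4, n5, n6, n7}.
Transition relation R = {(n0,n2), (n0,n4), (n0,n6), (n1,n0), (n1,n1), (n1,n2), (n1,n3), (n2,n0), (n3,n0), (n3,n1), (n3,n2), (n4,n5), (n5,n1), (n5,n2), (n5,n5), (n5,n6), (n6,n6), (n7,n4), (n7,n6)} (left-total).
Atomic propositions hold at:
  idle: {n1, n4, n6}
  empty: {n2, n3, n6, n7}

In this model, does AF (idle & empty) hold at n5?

No

Sat(idle & empty) = {n6}
AF (idle & empty): least fixpoint, start Z0 = {n6}, add states with every successor in Z. Already a fixed point.
Sat(AF (idle & empty)) = {n6}
n5 ∉ Sat(AF (idle & empty)) = {n6}, so the formula does not hold at n5.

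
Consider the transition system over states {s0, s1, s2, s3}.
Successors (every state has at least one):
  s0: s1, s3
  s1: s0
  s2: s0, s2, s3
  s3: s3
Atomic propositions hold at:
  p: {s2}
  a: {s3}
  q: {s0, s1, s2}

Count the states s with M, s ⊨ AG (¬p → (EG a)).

1

Sat(¬p) = {s0, s1, s3}
EG a: greatest fixpoint, start Z0 = {s3}, keep only states in Sat with some successor in Z. Already a fixed point.
Sat(EG a) = {s3}
Sat(¬p → (EG a)) = {s2, s3}
AG (¬p → (EG a)): greatest fixpoint, start Z0 = {s2, s3}, keep only states in Sat with every successor in Z. Z1 = {s3}; fixed.
Sat(AG (¬p → (EG a))) = {s3}
|Sat(AG (¬p → (EG a)))| = |{s3}| = 1.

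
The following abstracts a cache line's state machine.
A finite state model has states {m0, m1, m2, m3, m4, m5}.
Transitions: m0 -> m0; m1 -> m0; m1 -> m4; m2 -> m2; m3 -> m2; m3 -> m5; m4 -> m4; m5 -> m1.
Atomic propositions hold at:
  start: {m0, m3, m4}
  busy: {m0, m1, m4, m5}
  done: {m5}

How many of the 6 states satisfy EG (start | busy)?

Sat(start | busy) = {m0, m1, m3, m4, m5}
EG (start | busy): greatest fixpoint, start Z0 = {m0, m1, m3, m4, m5}, keep only states in Sat with some successor in Z. Already a fixed point.
Sat(EG (start | busy)) = {m0, m1, m3, m4, m5}
|Sat(EG (start | busy))| = |{m0, m1, m3, m4, m5}| = 5.

5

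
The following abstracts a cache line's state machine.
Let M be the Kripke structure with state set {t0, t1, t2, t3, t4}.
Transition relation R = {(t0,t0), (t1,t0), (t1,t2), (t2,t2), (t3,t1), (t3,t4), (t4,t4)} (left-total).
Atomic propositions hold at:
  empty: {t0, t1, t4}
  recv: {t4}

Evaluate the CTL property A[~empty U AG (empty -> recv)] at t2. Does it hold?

Yes

Sat(~empty) = {t2, t3}
Sat(empty -> recv) = {t2, t3, t4}
AG (empty -> recv): greatest fixpoint, start Z0 = {t2, t3, t4}, keep only states in Sat with every successor in Z. Z1 = {t2, t4}; fixed.
Sat(AG (empty -> recv)) = {t2, t4}
A[~empty U AG (empty -> recv)]: least fixpoint, start Z0 = Sat(AG (empty -> recv)) = {t2, t4}, add states in Sat(~empty) with every successor in Z. Already a fixed point.
Sat(A[~empty U AG (empty -> recv)]) = {t2, t4}
t2 ∈ Sat(A[~empty U AG (empty -> recv)]) = {t2, t4}, so the formula holds at t2.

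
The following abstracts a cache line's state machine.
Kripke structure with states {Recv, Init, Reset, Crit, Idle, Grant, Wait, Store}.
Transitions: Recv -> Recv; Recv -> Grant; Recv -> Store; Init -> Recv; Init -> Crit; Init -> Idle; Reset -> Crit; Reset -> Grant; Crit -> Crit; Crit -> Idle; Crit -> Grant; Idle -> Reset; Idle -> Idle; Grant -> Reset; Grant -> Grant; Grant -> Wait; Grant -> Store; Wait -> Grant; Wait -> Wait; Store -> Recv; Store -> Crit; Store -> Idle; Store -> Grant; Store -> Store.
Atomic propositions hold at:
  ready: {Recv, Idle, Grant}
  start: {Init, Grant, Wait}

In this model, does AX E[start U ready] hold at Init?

No

E[start U ready]: least fixpoint, start Z0 = Sat(ready) = {Recv, Idle, Grant}, add states in Sat(start) with some successor in Z. Z1 = {Recv, Init, Idle, Grant, Wait}; fixed.
Sat(E[start U ready]) = {Recv, Init, Idle, Grant, Wait}
Sat(AX E[start U ready]) = {s : every successor in {Recv, Init, Idle, Grant, Wait}} = {Wait}
Init ∉ Sat(AX E[start U ready]) = {Wait}, so the formula does not hold at Init.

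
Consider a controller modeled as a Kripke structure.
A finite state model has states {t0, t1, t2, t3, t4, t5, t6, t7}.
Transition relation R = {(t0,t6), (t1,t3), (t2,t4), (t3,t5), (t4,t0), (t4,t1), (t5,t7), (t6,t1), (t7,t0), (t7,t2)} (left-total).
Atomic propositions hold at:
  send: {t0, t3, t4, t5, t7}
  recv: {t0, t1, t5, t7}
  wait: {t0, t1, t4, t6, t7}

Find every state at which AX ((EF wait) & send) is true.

EF wait: least fixpoint, start Z0 = {t0, t1, t4, t6, t7}, add states with some successor in Z. Z1 = {t0, t1, t2, t4, t5, t6, t7}; Z2 = {t0, t1, t2, t3, t4, t5, t6, t7}; fixed.
Sat(EF wait) = {t0, t1, t2, t3, t4, t5, t6, t7}
Sat((EF wait) & send) = {t0, t3, t4, t5, t7}
Sat(AX ((EF wait) & send)) = {s : every successor in {t0, t3, t4, t5, t7}} = {t1, t2, t3, t5}

{t1, t2, t3, t5}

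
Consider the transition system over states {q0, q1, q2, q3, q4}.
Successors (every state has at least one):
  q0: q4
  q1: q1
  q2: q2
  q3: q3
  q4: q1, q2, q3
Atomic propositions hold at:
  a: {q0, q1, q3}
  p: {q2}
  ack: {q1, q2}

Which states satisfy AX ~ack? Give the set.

{q0, q3}

Sat(~ack) = {q0, q3, q4}
Sat(AX ~ack) = {s : every successor in {q0, q3, q4}} = {q0, q3}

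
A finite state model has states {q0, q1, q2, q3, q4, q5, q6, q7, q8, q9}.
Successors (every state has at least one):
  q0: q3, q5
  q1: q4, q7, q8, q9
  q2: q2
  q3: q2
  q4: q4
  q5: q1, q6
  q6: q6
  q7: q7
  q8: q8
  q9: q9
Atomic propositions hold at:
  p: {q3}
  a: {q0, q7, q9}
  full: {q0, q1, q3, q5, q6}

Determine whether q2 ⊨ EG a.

EG a: greatest fixpoint, start Z0 = {q0, q7, q9}, keep only states in Sat with some successor in Z. Z1 = {q7, q9}; fixed.
Sat(EG a) = {q7, q9}
q2 ∉ Sat(EG a) = {q7, q9}, so the formula does not hold at q2.

No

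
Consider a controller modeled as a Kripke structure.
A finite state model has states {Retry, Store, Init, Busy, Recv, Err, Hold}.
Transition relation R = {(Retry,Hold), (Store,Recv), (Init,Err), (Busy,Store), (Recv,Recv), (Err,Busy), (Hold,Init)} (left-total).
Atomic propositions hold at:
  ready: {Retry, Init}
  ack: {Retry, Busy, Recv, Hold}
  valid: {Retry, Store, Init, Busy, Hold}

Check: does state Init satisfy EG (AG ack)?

No

AG ack: greatest fixpoint, start Z0 = {Retry, Busy, Recv, Hold}, keep only states in Sat with every successor in Z. Z1 = {Retry, Recv}; Z2 = {Recv}; fixed.
Sat(AG ack) = {Recv}
EG (AG ack): greatest fixpoint, start Z0 = {Recv}, keep only states in Sat with some successor in Z. Already a fixed point.
Sat(EG (AG ack)) = {Recv}
Init ∉ Sat(EG (AG ack)) = {Recv}, so the formula does not hold at Init.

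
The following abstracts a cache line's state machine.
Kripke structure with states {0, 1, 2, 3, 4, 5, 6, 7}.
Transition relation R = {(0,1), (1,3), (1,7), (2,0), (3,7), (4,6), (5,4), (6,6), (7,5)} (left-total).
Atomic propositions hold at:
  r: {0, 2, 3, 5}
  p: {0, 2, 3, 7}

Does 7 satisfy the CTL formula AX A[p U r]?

A[p U r]: least fixpoint, start Z0 = Sat(r) = {0, 2, 3, 5}, add states in Sat(p) with every successor in Z. Z1 = {0, 2, 3, 5, 7}; fixed.
Sat(A[p U r]) = {0, 2, 3, 5, 7}
Sat(AX A[p U r]) = {s : every successor in {0, 2, 3, 5, 7}} = {1, 2, 3, 7}
7 ∈ Sat(AX A[p U r]) = {1, 2, 3, 7}, so the formula holds at 7.

Yes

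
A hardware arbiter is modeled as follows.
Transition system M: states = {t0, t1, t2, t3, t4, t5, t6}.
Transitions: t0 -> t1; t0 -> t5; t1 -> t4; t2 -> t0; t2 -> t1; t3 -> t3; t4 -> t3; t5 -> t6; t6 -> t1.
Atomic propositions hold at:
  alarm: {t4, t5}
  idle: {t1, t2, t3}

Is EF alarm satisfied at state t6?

Yes

EF alarm: least fixpoint, start Z0 = {t4, t5}, add states with some successor in Z. Z1 = {t0, t1, t4, t5}; Z2 = {t0, t1, t2, t4, t5, t6}; fixed.
Sat(EF alarm) = {t0, t1, t2, t4, t5, t6}
t6 ∈ Sat(EF alarm) = {t0, t1, t2, t4, t5, t6}, so the formula holds at t6.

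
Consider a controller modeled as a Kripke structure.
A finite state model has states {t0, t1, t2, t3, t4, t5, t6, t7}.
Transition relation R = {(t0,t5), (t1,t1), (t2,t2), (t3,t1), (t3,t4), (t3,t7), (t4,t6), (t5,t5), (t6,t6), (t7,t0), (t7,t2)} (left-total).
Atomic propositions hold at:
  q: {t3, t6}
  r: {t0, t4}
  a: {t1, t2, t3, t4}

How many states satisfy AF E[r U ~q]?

7

Sat(~q) = {t0, t1, t2, t4, t5, t7}
E[r U ~q]: least fixpoint, start Z0 = Sat(~q) = {t0, t1, t2, t4, t5, t7}, add states in Sat(r) with some successor in Z. Already a fixed point.
Sat(E[r U ~q]) = {t0, t1, t2, t4, t5, t7}
AF E[r U ~q]: least fixpoint, start Z0 = {t0, t1, t2, t4, t5, t7}, add states with every successor in Z. Z1 = {t0, t1, t2, t3, t4, t5, t7}; fixed.
Sat(AF E[r U ~q]) = {t0, t1, t2, t3, t4, t5, t7}
|Sat(AF E[r U ~q])| = |{t0, t1, t2, t3, t4, t5, t7}| = 7.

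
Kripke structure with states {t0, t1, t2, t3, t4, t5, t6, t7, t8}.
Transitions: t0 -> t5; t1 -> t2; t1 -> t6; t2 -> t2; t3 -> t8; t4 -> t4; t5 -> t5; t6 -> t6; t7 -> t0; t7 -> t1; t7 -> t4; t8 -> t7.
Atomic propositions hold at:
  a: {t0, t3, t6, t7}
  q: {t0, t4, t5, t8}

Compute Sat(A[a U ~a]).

Sat(~a) = {t1, t2, t4, t5, t8}
A[a U ~a]: least fixpoint, start Z0 = Sat(~a) = {t1, t2, t4, t5, t8}, add states in Sat(a) with every successor in Z. Z1 = {t0, t1, t2, t3, t4, t5, t8}; Z2 = {t0, t1, t2, t3, t4, t5, t7, t8}; fixed.
Sat(A[a U ~a]) = {t0, t1, t2, t3, t4, t5, t7, t8}

{t0, t1, t2, t3, t4, t5, t7, t8}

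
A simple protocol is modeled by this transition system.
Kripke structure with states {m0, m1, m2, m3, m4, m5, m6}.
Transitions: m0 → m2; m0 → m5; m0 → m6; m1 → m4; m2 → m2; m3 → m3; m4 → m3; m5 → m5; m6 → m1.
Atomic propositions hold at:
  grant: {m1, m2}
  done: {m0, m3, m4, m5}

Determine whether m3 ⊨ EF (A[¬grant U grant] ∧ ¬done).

Sat(¬grant) = {m0, m3, m4, m5, m6}
A[¬grant U grant]: least fixpoint, start Z0 = Sat(grant) = {m1, m2}, add states in Sat(¬grant) with every successor in Z. Z1 = {m1, m2, m6}; fixed.
Sat(A[¬grant U grant]) = {m1, m2, m6}
Sat(¬done) = {m1, m2, m6}
Sat(A[¬grant U grant] ∧ ¬done) = {m1, m2, m6}
EF (A[¬grant U grant] ∧ ¬done): least fixpoint, start Z0 = {m1, m2, m6}, add states with some successor in Z. Z1 = {m0, m1, m2, m6}; fixed.
Sat(EF (A[¬grant U grant] ∧ ¬done)) = {m0, m1, m2, m6}
m3 ∉ Sat(EF (A[¬grant U grant] ∧ ¬done)) = {m0, m1, m2, m6}, so the formula does not hold at m3.

No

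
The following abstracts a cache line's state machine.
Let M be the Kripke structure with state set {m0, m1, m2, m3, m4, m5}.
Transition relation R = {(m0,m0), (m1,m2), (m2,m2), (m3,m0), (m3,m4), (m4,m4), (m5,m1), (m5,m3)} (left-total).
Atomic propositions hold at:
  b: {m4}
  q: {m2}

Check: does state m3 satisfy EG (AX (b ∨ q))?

Sat(b ∨ q) = {m2, m4}
Sat(AX (b ∨ q)) = {s : every successor in {m2, m4}} = {m1, m2, m4}
EG (AX (b ∨ q)): greatest fixpoint, start Z0 = {m1, m2, m4}, keep only states in Sat with some successor in Z. Already a fixed point.
Sat(EG (AX (b ∨ q))) = {m1, m2, m4}
m3 ∉ Sat(EG (AX (b ∨ q))) = {m1, m2, m4}, so the formula does not hold at m3.

No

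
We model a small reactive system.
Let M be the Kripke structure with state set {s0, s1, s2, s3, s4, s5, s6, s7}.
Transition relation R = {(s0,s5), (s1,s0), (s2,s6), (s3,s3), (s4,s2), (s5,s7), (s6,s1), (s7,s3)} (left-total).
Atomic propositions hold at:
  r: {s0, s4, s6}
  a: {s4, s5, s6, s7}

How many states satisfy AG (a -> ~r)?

5

Sat(~r) = {s1, s2, s3, s5, s7}
Sat(a -> ~r) = {s0, s1, s2, s3, s5, s7}
AG (a -> ~r): greatest fixpoint, start Z0 = {s0, s1, s2, s3, s5, s7}, keep only states in Sat with every successor in Z. Z1 = {s0, s1, s3, s5, s7}; fixed.
Sat(AG (a -> ~r)) = {s0, s1, s3, s5, s7}
|Sat(AG (a -> ~r))| = |{s0, s1, s3, s5, s7}| = 5.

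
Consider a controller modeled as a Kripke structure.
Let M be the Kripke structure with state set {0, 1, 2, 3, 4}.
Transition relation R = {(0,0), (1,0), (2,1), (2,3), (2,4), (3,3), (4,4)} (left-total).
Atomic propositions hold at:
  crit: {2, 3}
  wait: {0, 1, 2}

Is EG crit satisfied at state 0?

No

EG crit: greatest fixpoint, start Z0 = {2, 3}, keep only states in Sat with some successor in Z. Already a fixed point.
Sat(EG crit) = {2, 3}
0 ∉ Sat(EG crit) = {2, 3}, so the formula does not hold at 0.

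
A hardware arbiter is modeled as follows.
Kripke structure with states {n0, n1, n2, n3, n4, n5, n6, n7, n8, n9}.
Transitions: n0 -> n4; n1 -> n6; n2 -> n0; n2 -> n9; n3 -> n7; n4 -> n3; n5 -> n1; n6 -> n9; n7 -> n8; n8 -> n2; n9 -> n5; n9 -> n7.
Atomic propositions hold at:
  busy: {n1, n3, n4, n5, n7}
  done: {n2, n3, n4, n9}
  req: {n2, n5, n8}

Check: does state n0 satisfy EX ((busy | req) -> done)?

Yes

Sat(busy | req) = {n1, n2, n3, n4, n5, n7, n8}
Sat((busy | req) -> done) = {n0, n2, n3, n4, n6, n9}
Sat(EX ((busy | req) -> done)) = {s : some successor in {n0, n2, n3, n4, n6, n9}} = {n0, n1, n2, n4, n6, n8}
n0 ∈ Sat(EX ((busy | req) -> done)) = {n0, n1, n2, n4, n6, n8}, so the formula holds at n0.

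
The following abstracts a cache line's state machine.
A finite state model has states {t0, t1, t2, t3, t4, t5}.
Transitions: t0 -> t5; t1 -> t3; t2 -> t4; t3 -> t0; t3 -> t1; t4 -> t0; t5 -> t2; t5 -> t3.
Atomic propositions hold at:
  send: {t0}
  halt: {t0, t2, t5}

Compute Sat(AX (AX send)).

{t2}

Sat(AX send) = {s : every successor in {t0}} = {t4}
Sat(AX (AX send)) = {s : every successor in {t4}} = {t2}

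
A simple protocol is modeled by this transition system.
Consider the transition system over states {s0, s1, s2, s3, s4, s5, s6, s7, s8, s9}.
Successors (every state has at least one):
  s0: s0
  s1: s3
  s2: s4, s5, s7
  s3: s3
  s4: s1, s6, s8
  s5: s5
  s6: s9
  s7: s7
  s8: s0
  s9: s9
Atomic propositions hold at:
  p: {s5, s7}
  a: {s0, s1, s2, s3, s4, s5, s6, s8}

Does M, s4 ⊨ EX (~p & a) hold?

Yes

Sat(~p) = {s0, s1, s2, s3, s4, s6, s8, s9}
Sat(~p & a) = {s0, s1, s2, s3, s4, s6, s8}
Sat(EX (~p & a)) = {s : some successor in {s0, s1, s2, s3, s4, s6, s8}} = {s0, s1, s2, s3, s4, s8}
s4 ∈ Sat(EX (~p & a)) = {s0, s1, s2, s3, s4, s8}, so the formula holds at s4.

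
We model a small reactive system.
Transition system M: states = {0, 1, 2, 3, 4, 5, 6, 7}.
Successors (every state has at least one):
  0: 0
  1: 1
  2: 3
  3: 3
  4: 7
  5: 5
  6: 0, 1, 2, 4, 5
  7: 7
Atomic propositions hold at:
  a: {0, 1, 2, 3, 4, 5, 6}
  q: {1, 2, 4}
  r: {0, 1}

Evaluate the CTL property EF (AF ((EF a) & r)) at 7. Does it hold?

No

EF a: least fixpoint, start Z0 = {0, 1, 2, 3, 4, 5, 6}, add states with some successor in Z. Already a fixed point.
Sat(EF a) = {0, 1, 2, 3, 4, 5, 6}
Sat((EF a) & r) = {0, 1}
AF ((EF a) & r): least fixpoint, start Z0 = {0, 1}, add states with every successor in Z. Already a fixed point.
Sat(AF ((EF a) & r)) = {0, 1}
EF (AF ((EF a) & r)): least fixpoint, start Z0 = {0, 1}, add states with some successor in Z. Z1 = {0, 1, 6}; fixed.
Sat(EF (AF ((EF a) & r))) = {0, 1, 6}
7 ∉ Sat(EF (AF ((EF a) & r))) = {0, 1, 6}, so the formula does not hold at 7.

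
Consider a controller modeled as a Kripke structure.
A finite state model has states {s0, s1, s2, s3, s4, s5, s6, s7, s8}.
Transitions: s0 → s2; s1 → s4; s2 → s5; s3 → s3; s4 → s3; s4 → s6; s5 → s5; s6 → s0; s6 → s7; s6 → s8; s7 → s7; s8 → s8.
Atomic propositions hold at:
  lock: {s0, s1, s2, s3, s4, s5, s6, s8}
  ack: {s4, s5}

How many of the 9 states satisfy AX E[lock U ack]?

E[lock U ack]: least fixpoint, start Z0 = Sat(ack) = {s4, s5}, add states in Sat(lock) with some successor in Z. Z1 = {s1, s2, s4, s5}; Z2 = {s0, s1, s2, s4, s5}; Z3 = {s0, s1, s2, s4, s5, s6}; fixed.
Sat(E[lock U ack]) = {s0, s1, s2, s4, s5, s6}
Sat(AX E[lock U ack]) = {s : every successor in {s0, s1, s2, s4, s5, s6}} = {s0, s1, s2, s5}
|Sat(AX E[lock U ack])| = |{s0, s1, s2, s5}| = 4.

4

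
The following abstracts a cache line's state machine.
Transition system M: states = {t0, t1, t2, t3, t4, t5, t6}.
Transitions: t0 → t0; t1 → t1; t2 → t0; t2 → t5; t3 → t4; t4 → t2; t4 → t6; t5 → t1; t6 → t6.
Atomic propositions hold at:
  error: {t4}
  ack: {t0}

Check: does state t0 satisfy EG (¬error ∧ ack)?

Yes

Sat(¬error) = {t0, t1, t2, t3, t5, t6}
Sat(¬error ∧ ack) = {t0}
EG (¬error ∧ ack): greatest fixpoint, start Z0 = {t0}, keep only states in Sat with some successor in Z. Already a fixed point.
Sat(EG (¬error ∧ ack)) = {t0}
t0 ∈ Sat(EG (¬error ∧ ack)) = {t0}, so the formula holds at t0.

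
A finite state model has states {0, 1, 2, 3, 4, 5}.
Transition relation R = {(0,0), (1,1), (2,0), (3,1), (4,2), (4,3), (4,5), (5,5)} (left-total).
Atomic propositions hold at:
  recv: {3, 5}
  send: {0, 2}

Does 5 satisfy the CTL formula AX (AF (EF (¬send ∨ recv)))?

Yes

Sat(¬send) = {1, 3, 4, 5}
Sat(¬send ∨ recv) = {1, 3, 4, 5}
EF (¬send ∨ recv): least fixpoint, start Z0 = {1, 3, 4, 5}, add states with some successor in Z. Already a fixed point.
Sat(EF (¬send ∨ recv)) = {1, 3, 4, 5}
AF (EF (¬send ∨ recv)): least fixpoint, start Z0 = {1, 3, 4, 5}, add states with every successor in Z. Already a fixed point.
Sat(AF (EF (¬send ∨ recv))) = {1, 3, 4, 5}
Sat(AX (AF (EF (¬send ∨ recv)))) = {s : every successor in {1, 3, 4, 5}} = {1, 3, 5}
5 ∈ Sat(AX (AF (EF (¬send ∨ recv)))) = {1, 3, 5}, so the formula holds at 5.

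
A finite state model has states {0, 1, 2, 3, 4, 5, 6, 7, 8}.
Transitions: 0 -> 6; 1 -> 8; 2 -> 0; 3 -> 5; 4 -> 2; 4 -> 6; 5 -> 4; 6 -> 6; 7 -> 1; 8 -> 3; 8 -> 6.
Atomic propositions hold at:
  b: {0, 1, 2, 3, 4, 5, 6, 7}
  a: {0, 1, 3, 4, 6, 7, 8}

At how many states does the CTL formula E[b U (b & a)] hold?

8

Sat(b & a) = {0, 1, 3, 4, 6, 7}
E[b U (b & a)]: least fixpoint, start Z0 = Sat((b & a)) = {0, 1, 3, 4, 6, 7}, add states in Sat(b) with some successor in Z. Z1 = {0, 1, 2, 3, 4, 5, 6, 7}; fixed.
Sat(E[b U (b & a)]) = {0, 1, 2, 3, 4, 5, 6, 7}
|Sat(E[b U (b & a)])| = |{0, 1, 2, 3, 4, 5, 6, 7}| = 8.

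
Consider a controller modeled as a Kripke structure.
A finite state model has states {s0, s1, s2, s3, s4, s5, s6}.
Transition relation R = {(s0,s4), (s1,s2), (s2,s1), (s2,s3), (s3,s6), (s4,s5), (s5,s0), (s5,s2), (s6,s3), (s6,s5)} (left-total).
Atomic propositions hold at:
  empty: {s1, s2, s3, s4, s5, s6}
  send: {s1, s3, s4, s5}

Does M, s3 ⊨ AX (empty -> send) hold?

No

Sat(empty -> send) = {s0, s1, s3, s4, s5}
Sat(AX (empty -> send)) = {s : every successor in {s0, s1, s3, s4, s5}} = {s0, s2, s4, s6}
s3 ∉ Sat(AX (empty -> send)) = {s0, s2, s4, s6}, so the formula does not hold at s3.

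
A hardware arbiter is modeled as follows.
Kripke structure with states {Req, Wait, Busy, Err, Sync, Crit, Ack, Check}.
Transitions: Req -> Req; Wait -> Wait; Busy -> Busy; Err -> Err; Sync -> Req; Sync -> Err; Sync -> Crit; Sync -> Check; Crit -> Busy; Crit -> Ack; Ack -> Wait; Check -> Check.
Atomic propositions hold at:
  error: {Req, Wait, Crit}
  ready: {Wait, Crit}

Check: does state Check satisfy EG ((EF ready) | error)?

EF ready: least fixpoint, start Z0 = {Wait, Crit}, add states with some successor in Z. Z1 = {Wait, Sync, Crit, Ack}; fixed.
Sat(EF ready) = {Wait, Sync, Crit, Ack}
Sat((EF ready) | error) = {Req, Wait, Sync, Crit, Ack}
EG ((EF ready) | error): greatest fixpoint, start Z0 = {Req, Wait, Sync, Crit, Ack}, keep only states in Sat with some successor in Z. Already a fixed point.
Sat(EG ((EF ready) | error)) = {Req, Wait, Sync, Crit, Ack}
Check ∉ Sat(EG ((EF ready) | error)) = {Req, Wait, Sync, Crit, Ack}, so the formula does not hold at Check.

No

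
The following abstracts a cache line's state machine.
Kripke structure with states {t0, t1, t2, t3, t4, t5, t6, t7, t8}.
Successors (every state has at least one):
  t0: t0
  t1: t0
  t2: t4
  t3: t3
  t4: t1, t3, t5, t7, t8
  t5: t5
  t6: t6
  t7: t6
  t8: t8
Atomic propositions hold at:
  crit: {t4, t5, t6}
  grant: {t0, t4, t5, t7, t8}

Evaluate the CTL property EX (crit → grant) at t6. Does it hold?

Sat(crit → grant) = {t0, t1, t2, t3, t4, t5, t7, t8}
Sat(EX (crit → grant)) = {s : some successor in {t0, t1, t2, t3, t4, t5, t7, t8}} = {t0, t1, t2, t3, t4, t5, t8}
t6 ∉ Sat(EX (crit → grant)) = {t0, t1, t2, t3, t4, t5, t8}, so the formula does not hold at t6.

No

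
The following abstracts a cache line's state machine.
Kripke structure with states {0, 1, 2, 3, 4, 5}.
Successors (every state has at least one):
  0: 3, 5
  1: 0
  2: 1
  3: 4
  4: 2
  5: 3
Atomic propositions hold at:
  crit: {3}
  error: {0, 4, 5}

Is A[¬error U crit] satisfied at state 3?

Sat(¬error) = {1, 2, 3}
A[¬error U crit]: least fixpoint, start Z0 = Sat(crit) = {3}, add states in Sat(¬error) with every successor in Z. Already a fixed point.
Sat(A[¬error U crit]) = {3}
3 ∈ Sat(A[¬error U crit]) = {3}, so the formula holds at 3.

Yes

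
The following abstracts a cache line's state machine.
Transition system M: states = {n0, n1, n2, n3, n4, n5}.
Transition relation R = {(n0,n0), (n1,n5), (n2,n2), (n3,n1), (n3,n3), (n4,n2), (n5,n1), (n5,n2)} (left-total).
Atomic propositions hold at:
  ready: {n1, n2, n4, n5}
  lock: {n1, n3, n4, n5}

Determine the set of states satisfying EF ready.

EF ready: least fixpoint, start Z0 = {n1, n2, n4, n5}, add states with some successor in Z. Z1 = {n1, n2, n3, n4, n5}; fixed.
Sat(EF ready) = {n1, n2, n3, n4, n5}

{n1, n2, n3, n4, n5}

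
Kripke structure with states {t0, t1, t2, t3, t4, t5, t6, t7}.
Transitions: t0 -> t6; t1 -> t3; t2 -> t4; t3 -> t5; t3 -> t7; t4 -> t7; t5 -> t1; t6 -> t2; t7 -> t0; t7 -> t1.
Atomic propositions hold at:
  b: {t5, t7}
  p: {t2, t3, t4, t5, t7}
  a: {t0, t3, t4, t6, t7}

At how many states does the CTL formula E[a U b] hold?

4

E[a U b]: least fixpoint, start Z0 = Sat(b) = {t5, t7}, add states in Sat(a) with some successor in Z. Z1 = {t3, t4, t5, t7}; fixed.
Sat(E[a U b]) = {t3, t4, t5, t7}
|Sat(E[a U b])| = |{t3, t4, t5, t7}| = 4.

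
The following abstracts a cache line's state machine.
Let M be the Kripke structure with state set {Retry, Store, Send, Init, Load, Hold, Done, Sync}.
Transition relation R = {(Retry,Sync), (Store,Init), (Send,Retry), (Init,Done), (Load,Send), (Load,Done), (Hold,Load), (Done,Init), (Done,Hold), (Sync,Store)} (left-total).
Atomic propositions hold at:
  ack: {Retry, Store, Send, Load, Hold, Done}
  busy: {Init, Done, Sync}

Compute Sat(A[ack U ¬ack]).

{Retry, Store, Send, Init, Sync}

Sat(¬ack) = {Init, Sync}
A[ack U ¬ack]: least fixpoint, start Z0 = Sat(¬ack) = {Init, Sync}, add states in Sat(ack) with every successor in Z. Z1 = {Retry, Store, Init, Sync}; Z2 = {Retry, Store, Send, Init, Sync}; fixed.
Sat(A[ack U ¬ack]) = {Retry, Store, Send, Init, Sync}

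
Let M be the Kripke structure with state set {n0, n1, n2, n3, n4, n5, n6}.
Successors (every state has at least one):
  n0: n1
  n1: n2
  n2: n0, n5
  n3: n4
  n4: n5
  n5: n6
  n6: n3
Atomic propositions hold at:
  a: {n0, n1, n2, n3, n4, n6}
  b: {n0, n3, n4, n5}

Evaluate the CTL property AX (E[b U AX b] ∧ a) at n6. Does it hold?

Yes

Sat(AX b) = {s : every successor in {n0, n3, n4, n5}} = {n2, n3, n4, n6}
E[b U AX b]: least fixpoint, start Z0 = Sat(AX b) = {n2, n3, n4, n6}, add states in Sat(b) with some successor in Z. Z1 = {n2, n3, n4, n5, n6}; fixed.
Sat(E[b U AX b]) = {n2, n3, n4, n5, n6}
Sat(E[b U AX b] ∧ a) = {n2, n3, n4, n6}
Sat(AX (E[b U AX b] ∧ a)) = {s : every successor in {n2, n3, n4, n6}} = {n1, n3, n5, n6}
n6 ∈ Sat(AX (E[b U AX b] ∧ a)) = {n1, n3, n5, n6}, so the formula holds at n6.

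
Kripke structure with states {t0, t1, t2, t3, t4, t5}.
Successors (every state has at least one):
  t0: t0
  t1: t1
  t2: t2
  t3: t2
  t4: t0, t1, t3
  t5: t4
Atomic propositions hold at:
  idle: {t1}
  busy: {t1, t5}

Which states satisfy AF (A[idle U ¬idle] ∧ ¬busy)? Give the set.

{t0, t2, t3, t4, t5}

Sat(¬idle) = {t0, t2, t3, t4, t5}
A[idle U ¬idle]: least fixpoint, start Z0 = Sat(¬idle) = {t0, t2, t3, t4, t5}, add states in Sat(idle) with every successor in Z. Already a fixed point.
Sat(A[idle U ¬idle]) = {t0, t2, t3, t4, t5}
Sat(¬busy) = {t0, t2, t3, t4}
Sat(A[idle U ¬idle] ∧ ¬busy) = {t0, t2, t3, t4}
AF (A[idle U ¬idle] ∧ ¬busy): least fixpoint, start Z0 = {t0, t2, t3, t4}, add states with every successor in Z. Z1 = {t0, t2, t3, t4, t5}; fixed.
Sat(AF (A[idle U ¬idle] ∧ ¬busy)) = {t0, t2, t3, t4, t5}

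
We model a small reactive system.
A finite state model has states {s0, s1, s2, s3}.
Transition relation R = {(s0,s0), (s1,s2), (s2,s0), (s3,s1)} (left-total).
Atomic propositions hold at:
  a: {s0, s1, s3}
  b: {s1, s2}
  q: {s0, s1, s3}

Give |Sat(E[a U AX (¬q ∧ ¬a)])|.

2

Sat(¬q) = {s2}
Sat(¬a) = {s2}
Sat(¬q ∧ ¬a) = {s2}
Sat(AX (¬q ∧ ¬a)) = {s : every successor in {s2}} = {s1}
E[a U AX (¬q ∧ ¬a)]: least fixpoint, start Z0 = Sat(AX (¬q ∧ ¬a)) = {s1}, add states in Sat(a) with some successor in Z. Z1 = {s1, s3}; fixed.
Sat(E[a U AX (¬q ∧ ¬a)]) = {s1, s3}
|Sat(E[a U AX (¬q ∧ ¬a)])| = |{s1, s3}| = 2.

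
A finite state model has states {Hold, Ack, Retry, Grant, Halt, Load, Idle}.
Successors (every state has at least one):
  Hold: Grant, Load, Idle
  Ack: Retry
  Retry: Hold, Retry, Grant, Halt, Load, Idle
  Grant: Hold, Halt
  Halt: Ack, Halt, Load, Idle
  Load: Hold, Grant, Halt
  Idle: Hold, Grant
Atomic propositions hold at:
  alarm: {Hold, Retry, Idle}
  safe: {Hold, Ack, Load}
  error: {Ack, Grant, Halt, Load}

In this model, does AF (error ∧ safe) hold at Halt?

Sat(error ∧ safe) = {Ack, Load}
AF (error ∧ safe): least fixpoint, start Z0 = {Ack, Load}, add states with every successor in Z. Already a fixed point.
Sat(AF (error ∧ safe)) = {Ack, Load}
Halt ∉ Sat(AF (error ∧ safe)) = {Ack, Load}, so the formula does not hold at Halt.

No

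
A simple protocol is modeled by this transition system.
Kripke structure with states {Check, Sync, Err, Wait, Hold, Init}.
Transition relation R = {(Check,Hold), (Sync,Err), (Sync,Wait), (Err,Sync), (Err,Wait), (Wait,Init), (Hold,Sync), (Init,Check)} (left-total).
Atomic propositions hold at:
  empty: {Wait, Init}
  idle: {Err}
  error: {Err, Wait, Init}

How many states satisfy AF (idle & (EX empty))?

1

Sat(EX empty) = {s : some successor in {Wait, Init}} = {Sync, Err, Wait}
Sat(idle & (EX empty)) = {Err}
AF (idle & (EX empty)): least fixpoint, start Z0 = {Err}, add states with every successor in Z. Already a fixed point.
Sat(AF (idle & (EX empty))) = {Err}
|Sat(AF (idle & (EX empty)))| = |{Err}| = 1.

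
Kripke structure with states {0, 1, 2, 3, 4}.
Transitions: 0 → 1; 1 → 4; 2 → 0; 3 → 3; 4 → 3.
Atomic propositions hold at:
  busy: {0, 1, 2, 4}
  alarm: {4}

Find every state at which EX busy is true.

Sat(EX busy) = {s : some successor in {0, 1, 2, 4}} = {0, 1, 2}

{0, 1, 2}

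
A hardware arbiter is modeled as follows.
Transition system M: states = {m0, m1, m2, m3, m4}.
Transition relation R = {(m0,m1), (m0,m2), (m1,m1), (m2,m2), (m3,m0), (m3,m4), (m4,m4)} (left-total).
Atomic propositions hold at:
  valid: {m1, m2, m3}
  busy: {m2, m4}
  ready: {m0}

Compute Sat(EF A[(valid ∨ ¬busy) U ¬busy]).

{m0, m1, m3}

Sat(¬busy) = {m0, m1, m3}
Sat(valid ∨ ¬busy) = {m0, m1, m2, m3}
A[(valid ∨ ¬busy) U ¬busy]: least fixpoint, start Z0 = Sat(¬busy) = {m0, m1, m3}, add states in Sat(valid ∨ ¬busy) with every successor in Z. Already a fixed point.
Sat(A[(valid ∨ ¬busy) U ¬busy]) = {m0, m1, m3}
EF A[(valid ∨ ¬busy) U ¬busy]: least fixpoint, start Z0 = {m0, m1, m3}, add states with some successor in Z. Already a fixed point.
Sat(EF A[(valid ∨ ¬busy) U ¬busy]) = {m0, m1, m3}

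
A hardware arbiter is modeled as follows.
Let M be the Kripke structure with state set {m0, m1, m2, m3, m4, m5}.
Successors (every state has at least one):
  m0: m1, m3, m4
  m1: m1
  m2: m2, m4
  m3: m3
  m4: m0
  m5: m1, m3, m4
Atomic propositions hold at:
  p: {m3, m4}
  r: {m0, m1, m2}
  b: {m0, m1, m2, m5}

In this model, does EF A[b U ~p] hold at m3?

Sat(~p) = {m0, m1, m2, m5}
A[b U ~p]: least fixpoint, start Z0 = Sat(~p) = {m0, m1, m2, m5}, add states in Sat(b) with every successor in Z. Already a fixed point.
Sat(A[b U ~p]) = {m0, m1, m2, m5}
EF A[b U ~p]: least fixpoint, start Z0 = {m0, m1, m2, m5}, add states with some successor in Z. Z1 = {m0, m1, m2, m4, m5}; fixed.
Sat(EF A[b U ~p]) = {m0, m1, m2, m4, m5}
m3 ∉ Sat(EF A[b U ~p]) = {m0, m1, m2, m4, m5}, so the formula does not hold at m3.

No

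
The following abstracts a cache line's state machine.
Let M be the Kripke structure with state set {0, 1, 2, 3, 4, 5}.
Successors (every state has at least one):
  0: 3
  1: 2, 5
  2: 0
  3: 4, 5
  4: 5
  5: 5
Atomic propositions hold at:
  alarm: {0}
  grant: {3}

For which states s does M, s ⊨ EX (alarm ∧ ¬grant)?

{2}

Sat(¬grant) = {0, 1, 2, 4, 5}
Sat(alarm ∧ ¬grant) = {0}
Sat(EX (alarm ∧ ¬grant)) = {s : some successor in {0}} = {2}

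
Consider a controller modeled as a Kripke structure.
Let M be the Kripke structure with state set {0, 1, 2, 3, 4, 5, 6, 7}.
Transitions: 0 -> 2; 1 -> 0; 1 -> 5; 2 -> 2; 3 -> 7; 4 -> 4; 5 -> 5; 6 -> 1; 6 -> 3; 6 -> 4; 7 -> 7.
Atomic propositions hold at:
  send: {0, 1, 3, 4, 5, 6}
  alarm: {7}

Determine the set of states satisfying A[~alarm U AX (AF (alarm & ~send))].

{3, 7}

Sat(~alarm) = {0, 1, 2, 3, 4, 5, 6}
Sat(~send) = {2, 7}
Sat(alarm & ~send) = {7}
AF (alarm & ~send): least fixpoint, start Z0 = {7}, add states with every successor in Z. Z1 = {3, 7}; fixed.
Sat(AF (alarm & ~send)) = {3, 7}
Sat(AX (AF (alarm & ~send))) = {s : every successor in {3, 7}} = {3, 7}
A[~alarm U AX (AF (alarm & ~send))]: least fixpoint, start Z0 = Sat(AX (AF (alarm & ~send))) = {3, 7}, add states in Sat(~alarm) with every successor in Z. Already a fixed point.
Sat(A[~alarm U AX (AF (alarm & ~send))]) = {3, 7}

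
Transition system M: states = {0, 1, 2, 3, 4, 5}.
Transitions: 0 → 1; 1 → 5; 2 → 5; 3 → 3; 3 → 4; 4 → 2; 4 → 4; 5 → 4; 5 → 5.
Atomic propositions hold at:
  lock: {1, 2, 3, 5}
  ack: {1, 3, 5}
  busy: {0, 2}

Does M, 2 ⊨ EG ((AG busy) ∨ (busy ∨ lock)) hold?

AG busy: greatest fixpoint, start Z0 = {0, 2}, keep only states in Sat with every successor in Z. Z1 = ∅; fixed.
Sat(AG busy) = ∅
Sat(busy ∨ lock) = {0, 1, 2, 3, 5}
Sat((AG busy) ∨ (busy ∨ lock)) = {0, 1, 2, 3, 5}
EG ((AG busy) ∨ (busy ∨ lock)): greatest fixpoint, start Z0 = {0, 1, 2, 3, 5}, keep only states in Sat with some successor in Z. Already a fixed point.
Sat(EG ((AG busy) ∨ (busy ∨ lock))) = {0, 1, 2, 3, 5}
2 ∈ Sat(EG ((AG busy) ∨ (busy ∨ lock))) = {0, 1, 2, 3, 5}, so the formula holds at 2.

Yes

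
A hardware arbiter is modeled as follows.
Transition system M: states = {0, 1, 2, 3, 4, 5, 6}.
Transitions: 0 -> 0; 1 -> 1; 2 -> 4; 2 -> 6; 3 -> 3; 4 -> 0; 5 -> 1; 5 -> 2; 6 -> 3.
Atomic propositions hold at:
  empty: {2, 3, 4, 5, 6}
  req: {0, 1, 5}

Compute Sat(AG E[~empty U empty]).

Sat(~empty) = {0, 1}
E[~empty U empty]: least fixpoint, start Z0 = Sat(empty) = {2, 3, 4, 5, 6}, add states in Sat(~empty) with some successor in Z. Already a fixed point.
Sat(E[~empty U empty]) = {2, 3, 4, 5, 6}
AG E[~empty U empty]: greatest fixpoint, start Z0 = {2, 3, 4, 5, 6}, keep only states in Sat with every successor in Z. Z1 = {2, 3, 6}; Z2 = {3, 6}; fixed.
Sat(AG E[~empty U empty]) = {3, 6}

{3, 6}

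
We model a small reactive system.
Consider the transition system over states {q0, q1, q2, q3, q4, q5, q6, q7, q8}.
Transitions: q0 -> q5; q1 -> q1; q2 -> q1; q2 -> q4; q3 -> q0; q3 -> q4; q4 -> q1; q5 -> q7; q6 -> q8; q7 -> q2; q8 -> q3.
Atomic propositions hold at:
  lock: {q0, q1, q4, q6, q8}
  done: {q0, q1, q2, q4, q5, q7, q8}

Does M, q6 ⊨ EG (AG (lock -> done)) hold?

No

Sat(lock -> done) = {q0, q1, q2, q3, q4, q5, q7, q8}
AG (lock -> done): greatest fixpoint, start Z0 = {q0, q1, q2, q3, q4, q5, q7, q8}, keep only states in Sat with every successor in Z. Already a fixed point.
Sat(AG (lock -> done)) = {q0, q1, q2, q3, q4, q5, q7, q8}
EG (AG (lock -> done)): greatest fixpoint, start Z0 = {q0, q1, q2, q3, q4, q5, q7, q8}, keep only states in Sat with some successor in Z. Already a fixed point.
Sat(EG (AG (lock -> done))) = {q0, q1, q2, q3, q4, q5, q7, q8}
q6 ∉ Sat(EG (AG (lock -> done))) = {q0, q1, q2, q3, q4, q5, q7, q8}, so the formula does not hold at q6.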